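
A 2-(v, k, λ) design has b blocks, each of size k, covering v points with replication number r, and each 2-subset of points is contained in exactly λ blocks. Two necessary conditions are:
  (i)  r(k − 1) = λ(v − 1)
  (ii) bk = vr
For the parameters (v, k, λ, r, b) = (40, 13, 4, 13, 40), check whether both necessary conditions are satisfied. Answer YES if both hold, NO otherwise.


Condition (i): r(k − 1) = 13·12 = 156; λ(v − 1) = 4·39 = 156. Match? YES.
Condition (ii): bk = 40·13 = 520; vr = 40·13 = 520. Match? YES.
Both conditions hold? YES.

YES


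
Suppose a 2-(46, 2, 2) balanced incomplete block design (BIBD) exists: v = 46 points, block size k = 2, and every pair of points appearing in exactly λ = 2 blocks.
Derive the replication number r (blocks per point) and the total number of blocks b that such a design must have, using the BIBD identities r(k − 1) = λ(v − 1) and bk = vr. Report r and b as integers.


Any 2-(v, k, λ) BIBD satisfies two necessary conditions:
  (i)  Each point sits in r blocks, and counting incidences through any fixed point gives r(k − 1) = λ(v − 1), so r = λ(v − 1)/(k − 1).
  (ii) Total incidences bk = vr, so b = vr/k.
Step 1: r = λ(v − 1)/(k − 1) = 2·(46 − 1)/(2 − 1) = 2·45/1 = 90/1 = 90.
Step 2: b = vr/k = 46·90/2 = 4140/2 = 2070.
Check integrality: r = 90 ∈ Z ✓, b = 2070 ∈ Z ✓.
(These identities are necessary conditions: they determine r and b for any design with these parameters, but do not by themselves prove that one exists.)

r = 90, b = 2070.


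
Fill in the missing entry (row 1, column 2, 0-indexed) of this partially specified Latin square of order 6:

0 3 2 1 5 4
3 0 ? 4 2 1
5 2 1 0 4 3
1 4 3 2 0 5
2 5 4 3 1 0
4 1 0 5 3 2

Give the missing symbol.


Row 1 contains symbols [0, 1, 2, 3, 4] — missing [5].
Column 2 contains symbols [0, 1, 2, 3, 4] — missing [5].
The missing symbol must appear in both missing sets; intersection = [5].
Therefore the hidden value is 5.

Missing value = 5.


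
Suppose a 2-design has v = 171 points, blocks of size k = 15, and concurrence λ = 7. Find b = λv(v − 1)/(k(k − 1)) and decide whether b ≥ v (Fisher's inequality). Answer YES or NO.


b = λv(v − 1)/(k(k − 1)) = 7·171·170/(15·14) = 203490/210 = 969.
Compare with v = 171: b ≥ v, so Fisher's inequality holds.

YES


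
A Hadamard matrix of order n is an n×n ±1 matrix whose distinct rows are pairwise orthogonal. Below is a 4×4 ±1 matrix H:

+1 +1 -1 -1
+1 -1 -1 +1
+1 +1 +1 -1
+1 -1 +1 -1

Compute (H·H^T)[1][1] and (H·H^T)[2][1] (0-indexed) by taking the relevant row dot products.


Row 1 of H: [1, -1, -1, 1].
Row 2 of H: [1, 1, 1, -1].
(H·H^T)[1][1] = Σ_j H[1][j]·H[1][j] = (1)² + (-1)² + (-1)² + (1)² = 1 + 1 + 1 + 1 = 4.
(H·H^T)[2][1] = Σ_j H[2][j]·H[1][j] = (1)·(1) + (1)·(-1) + (1)·(-1) + (-1)·(1) = 1 + -1 + -1 + -1 = -2.
Rows 2 and 1 are not orthogonal (dot product = -2 ≠ 0), so H is not a Hadamard matrix.

(1,1) entry = 4; (2,1) entry = -2.


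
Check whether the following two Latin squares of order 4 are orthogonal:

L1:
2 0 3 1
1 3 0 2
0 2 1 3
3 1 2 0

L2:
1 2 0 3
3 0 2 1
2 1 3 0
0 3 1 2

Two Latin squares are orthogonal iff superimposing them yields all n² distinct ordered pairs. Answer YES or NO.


Form the n² = 16 superimposed pairs (L1[i][j], L2[i][j]), row by row (rows and columns indexed from 0):
row 0: (2,1) (0,2) (3,0) (1,3)
row 1: (1,3) (3,0) (0,2) (2,1)
row 2: (0,2) (2,1) (1,3) (3,0)
row 3: (3,0) (1,3) (2,1) (0,2)
Orthogonality requires all 16 pairs distinct.
But the pair (1,3) repeats: cell (0,3) has L1 = 1, L2 = 3, and cell (1,0) has L1 = 1, L2 = 3.
A repeated pair means some other pair never occurs (only 4 distinct pairs out of 16), so the squares are not orthogonal.
Conclusion: NO.

NO


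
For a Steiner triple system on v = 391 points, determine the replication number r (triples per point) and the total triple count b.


An STS(v) is a 2-(v, 3, 1) BIBD: block size k = 3, λ = 1.
Replication: r(k − 1) = λ(v − 1) ⇒ r·2 = 391 − 1 = 390 ⇒ r = 195.
Block count: b = v(v − 1)/6 = 391·390/6 = 152490/6 = 25415.
(Check via bk = vr: 25415·3 = 76245 = 391·195 = 76245 ✓.)

r = 195, b = 25415.


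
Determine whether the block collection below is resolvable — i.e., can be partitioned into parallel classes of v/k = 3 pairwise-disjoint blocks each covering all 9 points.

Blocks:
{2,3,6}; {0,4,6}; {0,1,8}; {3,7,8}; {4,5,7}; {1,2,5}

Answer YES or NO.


v = 9, block size k = 3, number of blocks = 6.
For resolvability, blocks must partition into parallel classes of size v/k = 3.
Total blocks must therefore be a multiple of 3: 6 = 3·2 + 0 ⇒ divisible ✓.
Greedy packing gives 2 candidate class(es). Each should be a full parallel class (size 3, covers all 9 points).
  Class 1 (3 blocks): {2,3,6}; {0,1,8}; {4,5,7}. Points covered: [0, 1, 2, 3, 4, 5, 6, 7, 8].
  Class 2 (3 blocks): {0,4,6}; {3,7,8}; {1,2,5}. Points covered: [0, 1, 2, 3, 4, 5, 6, 7, 8].
All classes full (size 3)? YES. All classes cover every point? YES.
Resolvable? YES.

YES


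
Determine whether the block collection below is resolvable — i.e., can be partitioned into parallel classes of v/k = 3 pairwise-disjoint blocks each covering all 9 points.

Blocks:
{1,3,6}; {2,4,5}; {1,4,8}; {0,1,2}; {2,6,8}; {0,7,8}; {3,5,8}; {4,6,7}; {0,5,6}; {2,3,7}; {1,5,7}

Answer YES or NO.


v = 9, block size k = 3, number of blocks = 11.
For resolvability, blocks must partition into parallel classes of size v/k = 3.
Total blocks must therefore be a multiple of 3: 11 = 3·3 + 2 ⇒ not divisible ✗.
Resolvable? NO.

NO


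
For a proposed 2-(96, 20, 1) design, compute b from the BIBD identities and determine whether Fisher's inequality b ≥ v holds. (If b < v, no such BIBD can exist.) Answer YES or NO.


b = λv(v − 1)/(k(k − 1)) = 1·96·95/(20·19) = 9120/380 = 24.
Compare with v = 96: b < v, so Fisher's inequality fails.

NO


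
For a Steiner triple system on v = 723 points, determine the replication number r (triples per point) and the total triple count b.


An STS(v) is a 2-(v, 3, 1) BIBD: block size k = 3, λ = 1.
Replication: r(k − 1) = λ(v − 1) ⇒ r·2 = 723 − 1 = 722 ⇒ r = 361.
Block count: b = v(v − 1)/6 = 723·722/6 = 522006/6 = 87001.

r = 361, b = 87001.


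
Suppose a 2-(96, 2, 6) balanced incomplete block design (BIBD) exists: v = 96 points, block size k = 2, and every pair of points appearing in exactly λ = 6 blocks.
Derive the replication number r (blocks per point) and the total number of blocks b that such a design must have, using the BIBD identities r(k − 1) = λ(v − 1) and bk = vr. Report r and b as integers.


Any 2-(v, k, λ) BIBD satisfies two necessary conditions:
  (i)  Each point sits in r blocks, and counting incidences through any fixed point gives r(k − 1) = λ(v − 1), so r = λ(v − 1)/(k − 1).
  (ii) Total incidences bk = vr, so b = vr/k.
Step 1: r = λ(v − 1)/(k − 1) = 6·(96 − 1)/(2 − 1) = 6·95/1 = 570/1 = 570.
Step 2: b = vr/k = 96·570/2 = 54720/2 = 27360.
Check integrality: r = 570 ∈ Z ✓, b = 27360 ∈ Z ✓.
(These identities are necessary conditions: they determine r and b for any design with these parameters, but do not by themselves prove that one exists.)

r = 570, b = 27360.


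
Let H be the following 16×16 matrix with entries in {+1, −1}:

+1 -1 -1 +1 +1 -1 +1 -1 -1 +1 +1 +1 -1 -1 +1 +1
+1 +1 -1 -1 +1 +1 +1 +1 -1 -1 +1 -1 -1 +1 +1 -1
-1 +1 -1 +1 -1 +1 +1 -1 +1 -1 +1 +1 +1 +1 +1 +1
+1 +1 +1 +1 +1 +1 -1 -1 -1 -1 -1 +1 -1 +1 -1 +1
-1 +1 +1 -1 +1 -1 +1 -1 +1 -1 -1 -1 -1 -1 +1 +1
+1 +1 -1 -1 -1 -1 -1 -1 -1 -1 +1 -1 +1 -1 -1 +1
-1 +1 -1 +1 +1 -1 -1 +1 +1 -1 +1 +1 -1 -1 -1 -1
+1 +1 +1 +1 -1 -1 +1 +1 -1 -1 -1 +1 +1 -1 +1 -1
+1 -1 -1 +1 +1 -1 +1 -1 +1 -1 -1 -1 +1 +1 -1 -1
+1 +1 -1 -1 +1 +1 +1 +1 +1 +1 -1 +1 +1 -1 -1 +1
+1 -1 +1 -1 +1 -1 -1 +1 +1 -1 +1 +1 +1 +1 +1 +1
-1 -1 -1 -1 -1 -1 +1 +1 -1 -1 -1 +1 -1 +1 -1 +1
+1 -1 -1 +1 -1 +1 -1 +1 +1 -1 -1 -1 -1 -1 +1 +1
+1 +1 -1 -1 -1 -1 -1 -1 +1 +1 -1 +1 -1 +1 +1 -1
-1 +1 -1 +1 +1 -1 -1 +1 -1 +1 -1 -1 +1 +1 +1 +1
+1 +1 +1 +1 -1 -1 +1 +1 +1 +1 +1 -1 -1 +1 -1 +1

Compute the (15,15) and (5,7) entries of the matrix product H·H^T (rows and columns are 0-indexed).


Row 5 of H: [1, 1, -1, -1, -1, -1, -1, -1, -1, -1, 1, -1, 1, -1, -1, 1].
Row 7 of H: [1, 1, 1, 1, -1, -1, 1, 1, -1, -1, -1, 1, 1, -1, 1, -1].
Row 15 of H: [1, 1, 1, 1, -1, -1, 1, 1, 1, 1, 1, -1, -1, 1, -1, 1].
(H·H^T)[15][15] = Σ_j H[15][j]·H[15][j] = (1)² + (1)² + (1)² + (1)² + (-1)² + (-1)² + (1)² + (1)² + (1)² + (1)² + (1)² + (-1)² + (-1)² + (1)² + (-1)² + (1)² = 1 + 1 + 1 + 1 + 1 + 1 + 1 + 1 + 1 + 1 + 1 + 1 + 1 + 1 + 1 + 1 = 16.
(H·H^T)[5][7] = Σ_j H[5][j]·H[7][j] = (1)·(1) + (1)·(1) + (-1)·(1) + (-1)·(1) + (-1)·(-1) + (-1)·(-1) + (-1)·(1) + (-1)·(1) + (-1)·(-1) + (-1)·(-1) + (1)·(-1) + (-1)·(1) + (1)·(1) + (-1)·(-1) + (-1)·(1) + (1)·(-1) = 1 + 1 + -1 + -1 + 1 + 1 + -1 + -1 + 1 + 1 + -1 + -1 + 1 + 1 + -1 + -1 = 0.
So rows 5 and 7 are orthogonal; the diagonal entry equals n = 16.

(15,15) entry = 16; (5,7) entry = 0.


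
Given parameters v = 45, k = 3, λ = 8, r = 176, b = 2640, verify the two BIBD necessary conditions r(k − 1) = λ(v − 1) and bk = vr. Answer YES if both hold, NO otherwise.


Condition (i): r(k − 1) = 176·2 = 352; λ(v − 1) = 8·44 = 352. Match? YES.
Condition (ii): bk = 2640·3 = 7920; vr = 45·176 = 7920. Match? YES.
Both conditions hold? YES.

YES


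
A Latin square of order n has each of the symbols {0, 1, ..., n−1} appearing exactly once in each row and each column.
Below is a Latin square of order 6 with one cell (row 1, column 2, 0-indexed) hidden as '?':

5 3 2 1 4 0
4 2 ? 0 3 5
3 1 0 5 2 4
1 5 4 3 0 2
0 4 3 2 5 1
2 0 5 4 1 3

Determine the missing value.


Row 1 contains symbols [0, 2, 3, 4, 5] — missing [1].
Column 2 contains symbols [0, 2, 3, 4, 5] — missing [1].
The missing symbol must appear in both missing sets; intersection = [1].
Therefore the hidden value is 1.

Missing value = 1.


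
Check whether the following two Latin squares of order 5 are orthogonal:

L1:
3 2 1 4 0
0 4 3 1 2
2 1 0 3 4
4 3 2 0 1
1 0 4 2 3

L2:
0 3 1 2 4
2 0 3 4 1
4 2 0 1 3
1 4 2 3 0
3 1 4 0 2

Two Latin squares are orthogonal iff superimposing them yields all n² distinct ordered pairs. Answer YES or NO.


Form the n² = 25 superimposed pairs (L1[i][j], L2[i][j]), row by row (rows and columns indexed from 0):
row 0: (3,0) (2,3) (1,1) (4,2) (0,4)
row 1: (0,2) (4,0) (3,3) (1,4) (2,1)
row 2: (2,4) (1,2) (0,0) (3,1) (4,3)
row 3: (4,1) (3,4) (2,2) (0,3) (1,0)
row 4: (1,3) (0,1) (4,4) (2,0) (3,2)
Orthogonality requires all 25 pairs distinct.
Check by first coordinate: for each symbol s of L1, list the L2 entries in the n cells where L1 = s; they must all differ.
  L1 = 0: L2 entries (in reading order) 4, 2, 0, 3, 1 — all 5 distinct ✓
  L1 = 1: L2 entries (in reading order) 1, 4, 2, 0, 3 — all 5 distinct ✓
  L1 = 2: L2 entries (in reading order) 3, 1, 4, 2, 0 — all 5 distinct ✓
  L1 = 3: L2 entries (in reading order) 0, 3, 1, 4, 2 — all 5 distinct ✓
  L1 = 4: L2 entries (in reading order) 2, 0, 3, 1, 4 — all 5 distinct ✓
Every symbol of L1 meets every symbol of L2 exactly once, so all 25 pairs are distinct (25 of 25).
Conclusion: YES.

YES


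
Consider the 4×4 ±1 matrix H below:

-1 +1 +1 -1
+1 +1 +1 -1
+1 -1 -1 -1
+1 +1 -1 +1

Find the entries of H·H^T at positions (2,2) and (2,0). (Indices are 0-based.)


Row 0 of H: [-1, 1, 1, -1].
Row 2 of H: [1, -1, -1, -1].
(H·H^T)[2][2] = Σ_j H[2][j]·H[2][j] = (1)² + (-1)² + (-1)² + (-1)² = 1 + 1 + 1 + 1 = 4.
(H·H^T)[2][0] = Σ_j H[2][j]·H[0][j] = (1)·(-1) + (-1)·(1) + (-1)·(1) + (-1)·(-1) = -1 + -1 + -1 + 1 = -2.
Rows 2 and 0 are not orthogonal (dot product = -2 ≠ 0), so H is not a Hadamard matrix.

(2,2) entry = 4; (2,0) entry = -2.


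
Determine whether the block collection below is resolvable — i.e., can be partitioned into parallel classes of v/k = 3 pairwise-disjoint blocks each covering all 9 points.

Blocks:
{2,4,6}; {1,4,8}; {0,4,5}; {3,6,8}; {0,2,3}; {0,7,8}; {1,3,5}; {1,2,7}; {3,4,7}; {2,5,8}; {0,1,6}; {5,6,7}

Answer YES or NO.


v = 9, block size k = 3, number of blocks = 12.
For resolvability, blocks must partition into parallel classes of size v/k = 3.
Total blocks must therefore be a multiple of 3: 12 = 3·4 + 0 ⇒ divisible ✓.
Greedy packing gives 4 candidate class(es). Each should be a full parallel class (size 3, covers all 9 points).
  Class 1 (3 blocks): {2,4,6}; {0,7,8}; {1,3,5}. Points covered: [0, 1, 2, 3, 4, 5, 6, 7, 8].
  Class 2 (3 blocks): {1,4,8}; {0,2,3}; {5,6,7}. Points covered: [0, 1, 2, 3, 4, 5, 6, 7, 8].
  Class 3 (3 blocks): {0,4,5}; {3,6,8}; {1,2,7}. Points covered: [0, 1, 2, 3, 4, 5, 6, 7, 8].
  Class 4 (3 blocks): {3,4,7}; {2,5,8}; {0,1,6}. Points covered: [0, 1, 2, 3, 4, 5, 6, 7, 8].
All classes full (size 3)? YES. All classes cover every point? YES.
Resolvable? YES.

YES


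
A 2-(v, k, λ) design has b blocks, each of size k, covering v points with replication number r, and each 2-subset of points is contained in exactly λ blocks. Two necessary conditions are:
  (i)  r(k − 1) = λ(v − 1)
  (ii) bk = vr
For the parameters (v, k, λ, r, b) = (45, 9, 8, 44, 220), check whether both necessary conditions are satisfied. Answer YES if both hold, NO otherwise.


Condition (i): r(k − 1) = 44·8 = 352; λ(v − 1) = 8·44 = 352. Match? YES.
Condition (ii): bk = 220·9 = 1980; vr = 45·44 = 1980. Match? YES.
Both conditions hold? YES.

YES


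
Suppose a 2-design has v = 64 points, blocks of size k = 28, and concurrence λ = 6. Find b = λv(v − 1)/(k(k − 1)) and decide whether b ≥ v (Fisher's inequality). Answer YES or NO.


r = λ(v − 1)/(k − 1) = 6·63/27 = 14.
b = vr/k = 64·14/28 = 32.
Fisher's inequality: b ≥ v ⇔ 32 ≥ 64? NO.

NO


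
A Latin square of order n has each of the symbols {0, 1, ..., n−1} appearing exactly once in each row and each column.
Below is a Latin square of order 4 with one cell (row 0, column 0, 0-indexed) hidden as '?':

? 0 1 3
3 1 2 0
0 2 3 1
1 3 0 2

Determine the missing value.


Row 0 contains symbols [0, 1, 3] — missing [2].
Column 0 contains symbols [0, 1, 3] — missing [2].
The missing symbol must appear in both missing sets; intersection = [2].
Therefore the hidden value is 2.

Missing value = 2.


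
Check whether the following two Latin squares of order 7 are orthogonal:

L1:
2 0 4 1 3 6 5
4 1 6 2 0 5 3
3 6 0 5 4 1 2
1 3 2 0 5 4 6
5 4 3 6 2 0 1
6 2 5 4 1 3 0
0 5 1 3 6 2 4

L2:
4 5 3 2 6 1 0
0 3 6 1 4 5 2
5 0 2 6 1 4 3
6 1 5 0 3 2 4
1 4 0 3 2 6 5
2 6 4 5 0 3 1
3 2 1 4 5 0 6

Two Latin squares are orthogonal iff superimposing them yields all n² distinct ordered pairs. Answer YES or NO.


Form the n² = 49 superimposed pairs (L1[i][j], L2[i][j]), row by row (rows and columns indexed from 0):
row 0: (2,4) (0,5) (4,3) (1,2) (3,6) (6,1) (5,0)
row 1: (4,0) (1,3) (6,6) (2,1) (0,4) (5,5) (3,2)
row 2: (3,5) (6,0) (0,2) (5,6) (4,1) (1,4) (2,3)
row 3: (1,6) (3,1) (2,5) (0,0) (5,3) (4,2) (6,4)
row 4: (5,1) (4,4) (3,0) (6,3) (2,2) (0,6) (1,5)
row 5: (6,2) (2,6) (5,4) (4,5) (1,0) (3,3) (0,1)
row 6: (0,3) (5,2) (1,1) (3,4) (6,5) (2,0) (4,6)
Orthogonality requires all 49 pairs distinct.
Check by first coordinate: for each symbol s of L1, list the L2 entries in the n cells where L1 = s; they must all differ.
  L1 = 0: L2 entries (in reading order) 5, 4, 2, 0, 6, 1, 3 — all 7 distinct ✓
  L1 = 1: L2 entries (in reading order) 2, 3, 4, 6, 5, 0, 1 — all 7 distinct ✓
  L1 = 2: L2 entries (in reading order) 4, 1, 3, 5, 2, 6, 0 — all 7 distinct ✓
  L1 = 3: L2 entries (in reading order) 6, 2, 5, 1, 0, 3, 4 — all 7 distinct ✓
  L1 = 4: L2 entries (in reading order) 3, 0, 1, 2, 4, 5, 6 — all 7 distinct ✓
  L1 = 5: L2 entries (in reading order) 0, 5, 6, 3, 1, 4, 2 — all 7 distinct ✓
  L1 = 6: L2 entries (in reading order) 1, 6, 0, 4, 3, 2, 5 — all 7 distinct ✓
Every symbol of L1 meets every symbol of L2 exactly once, so all 49 pairs are distinct (49 of 49).
Conclusion: YES.

YES


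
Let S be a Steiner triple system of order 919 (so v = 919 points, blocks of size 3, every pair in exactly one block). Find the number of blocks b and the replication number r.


An STS(v) is a 2-(v, 3, 1) BIBD: block size k = 3, λ = 1.
Replication: r(k − 1) = λ(v − 1) ⇒ r·2 = 919 − 1 = 918 ⇒ r = 459.
Block count: bk = vr ⇒ b·3 = 919·459 = 421821 ⇒ b = 140607.
(Check via b = v(v − 1)/6 = 919·918/6 = 843642/6 = 140607.)

r = 459, b = 140607.


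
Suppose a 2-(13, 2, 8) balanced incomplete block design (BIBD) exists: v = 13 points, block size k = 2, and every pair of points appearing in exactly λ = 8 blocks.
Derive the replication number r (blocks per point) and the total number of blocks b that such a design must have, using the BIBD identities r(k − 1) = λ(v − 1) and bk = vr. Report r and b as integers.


Any 2-(v, k, λ) BIBD satisfies two necessary conditions:
  (i)  Each point sits in r blocks, and counting incidences through any fixed point gives r(k − 1) = λ(v − 1), so r = λ(v − 1)/(k − 1).
  (ii) Total incidences bk = vr, so b = vr/k.
Step 1: r = λ(v − 1)/(k − 1) = 8·(13 − 1)/(2 − 1) = 8·12/1 = 96/1 = 96.
Step 2: b = vr/k = 13·96/2 = 1248/2 = 624.
Check integrality: r = 96 ∈ Z ✓, b = 624 ∈ Z ✓.
(These identities are necessary conditions: they determine r and b for any design with these parameters, but do not by themselves prove that one exists.)

r = 96, b = 624.


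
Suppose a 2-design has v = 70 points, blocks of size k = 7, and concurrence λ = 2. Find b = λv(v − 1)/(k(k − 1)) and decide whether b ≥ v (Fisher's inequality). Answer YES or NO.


b = λv(v − 1)/(k(k − 1)) = 2·70·69/(7·6) = 9660/42 = 230.
Compare with v = 70: b ≥ v, so Fisher's inequality holds.

YES


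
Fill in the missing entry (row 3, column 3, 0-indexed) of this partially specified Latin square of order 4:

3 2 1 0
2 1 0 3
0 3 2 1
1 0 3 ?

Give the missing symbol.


Row 3 contains symbols [0, 1, 3] — missing [2].
Column 3 contains symbols [0, 1, 3] — missing [2].
The missing symbol must appear in both missing sets; intersection = [2].
Therefore the hidden value is 2.

Missing value = 2.


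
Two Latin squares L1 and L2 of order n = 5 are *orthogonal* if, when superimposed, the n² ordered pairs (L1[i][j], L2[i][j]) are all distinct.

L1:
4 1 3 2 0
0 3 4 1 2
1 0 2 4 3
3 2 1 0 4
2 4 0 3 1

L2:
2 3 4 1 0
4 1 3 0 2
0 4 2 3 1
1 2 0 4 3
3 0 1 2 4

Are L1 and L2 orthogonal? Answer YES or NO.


Form the n² = 25 superimposed pairs (L1[i][j], L2[i][j]), row by row (rows and columns indexed from 0):
row 0: (4,2) (1,3) (3,4) (2,1) (0,0)
row 1: (0,4) (3,1) (4,3) (1,0) (2,2)
row 2: (1,0) (0,4) (2,2) (4,3) (3,1)
row 3: (3,1) (2,2) (1,0) (0,4) (4,3)
row 4: (2,3) (4,0) (0,1) (3,2) (1,4)
Orthogonality requires all 25 pairs distinct.
But the pair (1,0) repeats: cell (1,3) has L1 = 1, L2 = 0, and cell (2,0) has L1 = 1, L2 = 0.
A repeated pair means some other pair never occurs (only 15 distinct pairs out of 25), so the squares are not orthogonal.
Conclusion: NO.

NO


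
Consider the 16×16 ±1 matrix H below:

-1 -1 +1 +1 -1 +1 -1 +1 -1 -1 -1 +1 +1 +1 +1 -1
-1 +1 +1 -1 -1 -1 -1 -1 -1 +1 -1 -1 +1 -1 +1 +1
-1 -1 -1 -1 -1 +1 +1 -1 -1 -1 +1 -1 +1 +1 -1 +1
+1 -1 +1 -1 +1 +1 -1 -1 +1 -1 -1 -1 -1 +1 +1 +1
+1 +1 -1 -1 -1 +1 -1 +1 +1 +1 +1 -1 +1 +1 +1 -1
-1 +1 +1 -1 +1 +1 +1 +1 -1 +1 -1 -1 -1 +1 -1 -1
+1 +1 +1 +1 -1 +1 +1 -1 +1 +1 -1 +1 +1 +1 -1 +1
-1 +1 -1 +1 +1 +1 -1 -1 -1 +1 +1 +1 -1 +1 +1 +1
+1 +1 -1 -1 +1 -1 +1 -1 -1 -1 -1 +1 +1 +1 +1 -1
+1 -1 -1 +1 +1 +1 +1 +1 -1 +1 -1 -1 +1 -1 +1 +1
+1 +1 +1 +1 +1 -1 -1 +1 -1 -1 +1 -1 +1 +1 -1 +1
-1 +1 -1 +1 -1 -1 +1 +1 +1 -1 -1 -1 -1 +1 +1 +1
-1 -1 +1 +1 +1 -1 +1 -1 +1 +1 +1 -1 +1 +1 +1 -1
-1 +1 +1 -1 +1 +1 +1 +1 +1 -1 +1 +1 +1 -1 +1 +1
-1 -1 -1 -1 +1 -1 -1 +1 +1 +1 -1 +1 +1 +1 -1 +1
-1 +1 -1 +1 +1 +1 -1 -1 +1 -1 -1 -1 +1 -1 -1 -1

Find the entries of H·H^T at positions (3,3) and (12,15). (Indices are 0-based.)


Row 3 of H: [1, -1, 1, -1, 1, 1, -1, -1, 1, -1, -1, -1, -1, 1, 1, 1].
Row 12 of H: [-1, -1, 1, 1, 1, -1, 1, -1, 1, 1, 1, -1, 1, 1, 1, -1].
Row 15 of H: [-1, 1, -1, 1, 1, 1, -1, -1, 1, -1, -1, -1, 1, -1, -1, -1].
(H·H^T)[3][3] = Σ_j H[3][j]·H[3][j] = (1)² + (-1)² + (1)² + (-1)² + (1)² + (1)² + (-1)² + (-1)² + (1)² + (-1)² + (-1)² + (-1)² + (-1)² + (1)² + (1)² + (1)² = 1 + 1 + 1 + 1 + 1 + 1 + 1 + 1 + 1 + 1 + 1 + 1 + 1 + 1 + 1 + 1 = 16.
(H·H^T)[12][15] = Σ_j H[12][j]·H[15][j] = (-1)·(-1) + (-1)·(1) + (1)·(-1) + (1)·(1) + (1)·(1) + (-1)·(1) + (1)·(-1) + (-1)·(-1) + (1)·(1) + (1)·(-1) + (1)·(-1) + (-1)·(-1) + (1)·(1) + (1)·(-1) + (1)·(-1) + (-1)·(-1) = 1 + -1 + -1 + 1 + 1 + -1 + -1 + 1 + 1 + -1 + -1 + 1 + 1 + -1 + -1 + 1 = 0.
So rows 12 and 15 are orthogonal; the diagonal entry equals n = 16.

(3,3) entry = 16; (12,15) entry = 0.


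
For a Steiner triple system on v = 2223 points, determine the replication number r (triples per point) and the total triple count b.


An STS(v) is a 2-(v, 3, 1) BIBD: block size k = 3, λ = 1.
Replication: r(k − 1) = λ(v − 1) ⇒ r·2 = 2223 − 1 = 2222 ⇒ r = 1111.
Block count: b = v(v − 1)/6 = 2223·2222/6 = 4939506/6 = 823251.
(Check via bk = vr: 823251·3 = 2469753 = 2223·1111 = 2469753 ✓.)

r = 1111, b = 823251.


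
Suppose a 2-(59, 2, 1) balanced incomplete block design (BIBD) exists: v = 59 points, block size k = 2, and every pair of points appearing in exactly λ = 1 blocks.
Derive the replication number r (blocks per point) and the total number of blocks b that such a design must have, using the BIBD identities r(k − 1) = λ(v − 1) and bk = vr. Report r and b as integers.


Any 2-(v, k, λ) BIBD satisfies two necessary conditions:
  (i)  Each point sits in r blocks, and counting incidences through any fixed point gives r(k − 1) = λ(v − 1), so r = λ(v − 1)/(k − 1).
  (ii) Total incidences bk = vr, so b = vr/k.
Step 1: r = λ(v − 1)/(k − 1) = 1·(59 − 1)/(2 − 1) = 1·58/1 = 58/1 = 58.
Step 2: b = vr/k = 59·58/2 = 3422/2 = 1711.
Check integrality: r = 58 ∈ Z ✓, b = 1711 ∈ Z ✓.
(These identities are necessary conditions: they determine r and b for any design with these parameters, but do not by themselves prove that one exists.)

r = 58, b = 1711.


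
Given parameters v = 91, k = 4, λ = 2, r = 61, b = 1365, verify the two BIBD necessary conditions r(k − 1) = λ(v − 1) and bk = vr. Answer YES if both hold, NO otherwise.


Condition (i): r(k − 1) = 61·3 = 183; λ(v − 1) = 2·90 = 180. Match? NO.
Condition (ii): bk = 1365·4 = 5460; vr = 91·61 = 5551. Match? NO.
Both conditions hold? NO.

NO


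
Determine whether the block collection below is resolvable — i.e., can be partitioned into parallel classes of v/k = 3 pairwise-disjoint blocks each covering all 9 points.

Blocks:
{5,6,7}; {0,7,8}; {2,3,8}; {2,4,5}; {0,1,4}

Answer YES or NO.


v = 9, block size k = 3, number of blocks = 5.
For resolvability, blocks must partition into parallel classes of size v/k = 3.
Total blocks must therefore be a multiple of 3: 5 = 3·1 + 2 ⇒ not divisible ✗.
Resolvable? NO.

NO


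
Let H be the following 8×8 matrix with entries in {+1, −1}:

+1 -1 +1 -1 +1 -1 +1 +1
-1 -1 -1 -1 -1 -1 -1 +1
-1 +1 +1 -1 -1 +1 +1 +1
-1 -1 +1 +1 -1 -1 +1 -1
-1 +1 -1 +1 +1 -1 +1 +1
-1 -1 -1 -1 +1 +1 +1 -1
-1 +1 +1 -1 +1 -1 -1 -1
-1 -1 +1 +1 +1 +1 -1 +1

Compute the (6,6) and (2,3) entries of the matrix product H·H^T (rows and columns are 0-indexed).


Row 2 of H: [-1, 1, 1, -1, -1, 1, 1, 1].
Row 3 of H: [-1, -1, 1, 1, -1, -1, 1, -1].
Row 6 of H: [-1, 1, 1, -1, 1, -1, -1, -1].
(H·H^T)[6][6] = Σ_j H[6][j]·H[6][j] = (-1)² + (1)² + (1)² + (-1)² + (1)² + (-1)² + (-1)² + (-1)² = 1 + 1 + 1 + 1 + 1 + 1 + 1 + 1 = 8.
(H·H^T)[2][3] = Σ_j H[2][j]·H[3][j] = (-1)·(-1) + (1)·(-1) + (1)·(1) + (-1)·(1) + (-1)·(-1) + (1)·(-1) + (1)·(1) + (1)·(-1) = 1 + -1 + 1 + -1 + 1 + -1 + 1 + -1 = 0.
So rows 2 and 3 are orthogonal; the diagonal entry equals n = 8.

(6,6) entry = 8; (2,3) entry = 0.


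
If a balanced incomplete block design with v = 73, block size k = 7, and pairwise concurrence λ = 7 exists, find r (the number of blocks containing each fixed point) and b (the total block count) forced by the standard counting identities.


Any 2-(v, k, λ) BIBD satisfies two necessary conditions:
  (i)  Each point sits in r blocks, and counting incidences through any fixed point gives r(k − 1) = λ(v − 1), so r = λ(v − 1)/(k − 1).
  (ii) Total incidences bk = vr, so b = vr/k.
Step 1: r = λ(v − 1)/(k − 1) = 7·(73 − 1)/(7 − 1) = 7·72/6 = 504/6 = 84.
Step 2: b = vr/k = 73·84/7 = 6132/7 = 876.
Check integrality: r = 84 ∈ Z ✓, b = 876 ∈ Z ✓.
(These identities are necessary conditions: they determine r and b for any design with these parameters, but do not by themselves prove that one exists.)

r = 84, b = 876.


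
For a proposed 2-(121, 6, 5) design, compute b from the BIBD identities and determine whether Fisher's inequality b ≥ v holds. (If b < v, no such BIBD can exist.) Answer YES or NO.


b = λv(v − 1)/(k(k − 1)) = 5·121·120/(6·5) = 72600/30 = 2420.
Compare with v = 121: b ≥ v, so Fisher's inequality holds.

YES


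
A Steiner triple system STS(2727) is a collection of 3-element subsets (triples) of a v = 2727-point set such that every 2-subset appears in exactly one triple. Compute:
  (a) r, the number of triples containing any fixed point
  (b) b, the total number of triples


An STS(v) is a 2-(v, 3, 1) BIBD: block size k = 3, λ = 1.
Replication: r(k − 1) = λ(v − 1) ⇒ r·2 = 2727 − 1 = 2726 ⇒ r = 1363.
Block count: bk = vr ⇒ b·3 = 2727·1363 = 3716901 ⇒ b = 1238967.

r = 1363, b = 1238967.


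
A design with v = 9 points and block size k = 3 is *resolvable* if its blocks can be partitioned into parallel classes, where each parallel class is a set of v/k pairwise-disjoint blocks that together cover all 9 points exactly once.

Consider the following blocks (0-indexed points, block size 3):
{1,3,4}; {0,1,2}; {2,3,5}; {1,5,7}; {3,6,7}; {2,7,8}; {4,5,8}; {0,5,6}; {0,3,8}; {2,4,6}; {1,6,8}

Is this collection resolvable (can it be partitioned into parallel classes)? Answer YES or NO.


v = 9, block size k = 3, number of blocks = 11.
For resolvability, blocks must partition into parallel classes of size v/k = 3.
Total blocks must therefore be a multiple of 3: 11 = 3·3 + 2 ⇒ not divisible ✗.
Resolvable? NO.

NO


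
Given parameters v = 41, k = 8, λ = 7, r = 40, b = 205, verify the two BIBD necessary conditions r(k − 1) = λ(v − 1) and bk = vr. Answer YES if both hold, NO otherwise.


Condition (i): r(k − 1) = 40·7 = 280; λ(v − 1) = 7·40 = 280. Match? YES.
Condition (ii): bk = 205·8 = 1640; vr = 41·40 = 1640. Match? YES.
Both conditions hold? YES.

YES


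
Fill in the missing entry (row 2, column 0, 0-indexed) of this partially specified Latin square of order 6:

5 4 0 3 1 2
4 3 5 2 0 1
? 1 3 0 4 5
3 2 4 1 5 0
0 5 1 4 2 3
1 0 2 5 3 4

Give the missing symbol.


Row 2 contains symbols [0, 1, 3, 4, 5] — missing [2].
Column 0 contains symbols [0, 1, 3, 4, 5] — missing [2].
The missing symbol must appear in both missing sets; intersection = [2].
Therefore the hidden value is 2.

Missing value = 2.


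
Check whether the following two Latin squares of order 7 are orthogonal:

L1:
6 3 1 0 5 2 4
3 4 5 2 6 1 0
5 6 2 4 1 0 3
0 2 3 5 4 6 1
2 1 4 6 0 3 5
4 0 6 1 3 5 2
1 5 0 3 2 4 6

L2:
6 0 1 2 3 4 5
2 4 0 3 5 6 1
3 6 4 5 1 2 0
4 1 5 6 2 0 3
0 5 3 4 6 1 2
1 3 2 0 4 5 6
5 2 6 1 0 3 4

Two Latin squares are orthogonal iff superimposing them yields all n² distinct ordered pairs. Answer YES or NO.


Form the n² = 49 superimposed pairs (L1[i][j], L2[i][j]), row by row (rows and columns indexed from 0):
row 0: (6,6) (3,0) (1,1) (0,2) (5,3) (2,4) (4,5)
row 1: (3,2) (4,4) (5,0) (2,3) (6,5) (1,6) (0,1)
row 2: (5,3) (6,6) (2,4) (4,5) (1,1) (0,2) (3,0)
row 3: (0,4) (2,1) (3,5) (5,6) (4,2) (6,0) (1,3)
row 4: (2,0) (1,5) (4,3) (6,4) (0,6) (3,1) (5,2)
row 5: (4,1) (0,3) (6,2) (1,0) (3,4) (5,5) (2,6)
row 6: (1,5) (5,2) (0,6) (3,1) (2,0) (4,3) (6,4)
Orthogonality requires all 49 pairs distinct.
But the pair (5,3) repeats: cell (0,4) has L1 = 5, L2 = 3, and cell (2,0) has L1 = 5, L2 = 3.
A repeated pair means some other pair never occurs (only 35 distinct pairs out of 49), so the squares are not orthogonal.
Conclusion: NO.

NO


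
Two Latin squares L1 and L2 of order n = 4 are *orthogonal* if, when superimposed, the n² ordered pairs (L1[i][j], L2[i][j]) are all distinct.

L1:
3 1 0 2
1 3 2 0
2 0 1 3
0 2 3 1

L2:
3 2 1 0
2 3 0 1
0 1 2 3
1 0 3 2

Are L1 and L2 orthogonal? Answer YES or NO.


Form the n² = 16 superimposed pairs (L1[i][j], L2[i][j]), row by row (rows and columns indexed from 0):
row 0: (3,3) (1,2) (0,1) (2,0)
row 1: (1,2) (3,3) (2,0) (0,1)
row 2: (2,0) (0,1) (1,2) (3,3)
row 3: (0,1) (2,0) (3,3) (1,2)
Orthogonality requires all 16 pairs distinct.
But the pair (1,2) repeats: cell (0,1) has L1 = 1, L2 = 2, and cell (1,0) has L1 = 1, L2 = 2.
A repeated pair means some other pair never occurs (only 4 distinct pairs out of 16), so the squares are not orthogonal.
Conclusion: NO.

NO


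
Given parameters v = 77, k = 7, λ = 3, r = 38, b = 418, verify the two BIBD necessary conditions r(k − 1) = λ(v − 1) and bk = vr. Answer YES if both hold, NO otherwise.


Condition (i): r(k − 1) = 38·6 = 228; λ(v − 1) = 3·76 = 228. Match? YES.
Condition (ii): bk = 418·7 = 2926; vr = 77·38 = 2926. Match? YES.
Both conditions hold? YES.

YES


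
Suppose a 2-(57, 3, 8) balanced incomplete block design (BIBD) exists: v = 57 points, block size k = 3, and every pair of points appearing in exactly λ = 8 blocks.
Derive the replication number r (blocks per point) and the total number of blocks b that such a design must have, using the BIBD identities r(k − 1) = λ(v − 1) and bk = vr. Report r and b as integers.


Any 2-(v, k, λ) BIBD satisfies two necessary conditions:
  (i)  Each point sits in r blocks, and counting incidences through any fixed point gives r(k − 1) = λ(v − 1), so r = λ(v − 1)/(k − 1).
  (ii) Total incidences bk = vr, so b = vr/k.
Step 1: r = λ(v − 1)/(k − 1) = 8·(57 − 1)/(3 − 1) = 8·56/2 = 448/2 = 224.
Step 2: b = vr/k = 57·224/3 = 12768/3 = 4256.
Check integrality: r = 224 ∈ Z ✓, b = 4256 ∈ Z ✓.
(These identities are necessary conditions: they determine r and b for any design with these parameters, but do not by themselves prove that one exists.)

r = 224, b = 4256.


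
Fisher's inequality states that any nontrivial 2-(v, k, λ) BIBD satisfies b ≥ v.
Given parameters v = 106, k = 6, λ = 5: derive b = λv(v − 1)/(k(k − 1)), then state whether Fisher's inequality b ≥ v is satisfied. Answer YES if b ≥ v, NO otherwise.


b = λv(v − 1)/(k(k − 1)) = 5·106·105/(6·5) = 55650/30 = 1855.
Compare with v = 106: b ≥ v, so Fisher's inequality holds.

YES


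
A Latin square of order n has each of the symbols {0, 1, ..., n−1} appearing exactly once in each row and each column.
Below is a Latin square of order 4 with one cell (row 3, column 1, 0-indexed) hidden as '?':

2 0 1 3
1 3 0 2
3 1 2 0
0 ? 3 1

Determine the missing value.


Row 3 contains symbols [0, 1, 3] — missing [2].
Column 1 contains symbols [0, 1, 3] — missing [2].
The missing symbol must appear in both missing sets; intersection = [2].
Therefore the hidden value is 2.

Missing value = 2.


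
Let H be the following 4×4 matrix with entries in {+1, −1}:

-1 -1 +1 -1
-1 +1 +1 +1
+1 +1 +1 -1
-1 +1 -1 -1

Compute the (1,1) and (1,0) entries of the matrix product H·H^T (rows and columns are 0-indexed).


Row 0 of H: [-1, -1, 1, -1].
Row 1 of H: [-1, 1, 1, 1].
(H·H^T)[1][1] = Σ_j H[1][j]·H[1][j] = (-1)² + (1)² + (1)² + (1)² = 1 + 1 + 1 + 1 = 4.
(H·H^T)[1][0] = Σ_j H[1][j]·H[0][j] = (-1)·(-1) + (1)·(-1) + (1)·(1) + (1)·(-1) = 1 + -1 + 1 + -1 = 0.
So rows 1 and 0 are orthogonal; the diagonal entry equals n = 4.

(1,1) entry = 4; (1,0) entry = 0.


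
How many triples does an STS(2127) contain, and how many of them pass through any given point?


An STS(v) is a 2-(v, 3, 1) BIBD: block size k = 3, λ = 1.
Replication: r(k − 1) = λ(v − 1) ⇒ r·2 = 2127 − 1 = 2126 ⇒ r = 1063.
Block count: b = v(v − 1)/6 = 2127·2126/6 = 4522002/6 = 753667.

r = 1063, b = 753667.


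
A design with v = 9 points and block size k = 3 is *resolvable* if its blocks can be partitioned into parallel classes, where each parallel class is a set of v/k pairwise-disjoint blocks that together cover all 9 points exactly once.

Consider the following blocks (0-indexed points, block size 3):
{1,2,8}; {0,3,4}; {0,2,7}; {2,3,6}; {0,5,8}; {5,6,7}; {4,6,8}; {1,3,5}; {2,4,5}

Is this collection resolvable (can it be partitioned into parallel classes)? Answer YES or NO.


v = 9, block size k = 3, number of blocks = 9.
For resolvability, blocks must partition into parallel classes of size v/k = 3.
Total blocks must therefore be a multiple of 3: 9 = 3·3 + 0 ⇒ divisible ✓.
Consider block {2,3,6}. The only other block(s) in the collection disjoint from it are {0,5,8} — just 1 block(s). Any parallel class containing {2,3,6} would need 2 other blocks each disjoint from it, so no parallel class of size 3 can contain {2,3,6}.
Since every block must belong to some parallel class in a resolution, the collection cannot be partitioned into parallel classes.
Resolvable? NO.

NO


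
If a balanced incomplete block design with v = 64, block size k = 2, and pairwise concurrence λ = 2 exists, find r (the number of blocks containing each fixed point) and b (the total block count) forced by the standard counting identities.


Any 2-(v, k, λ) BIBD satisfies two necessary conditions:
  (i)  Each point sits in r blocks, and counting incidences through any fixed point gives r(k − 1) = λ(v − 1), so r = λ(v − 1)/(k − 1).
  (ii) Total incidences bk = vr, so b = vr/k.
Step 1: r = λ(v − 1)/(k − 1) = 2·(64 − 1)/(2 − 1) = 2·63/1 = 126/1 = 126.
Step 2: b = vr/k = 64·126/2 = 8064/2 = 4032.
Check integrality: r = 126 ∈ Z ✓, b = 4032 ∈ Z ✓.
(These identities are necessary conditions: they determine r and b for any design with these parameters, but do not by themselves prove that one exists.)

r = 126, b = 4032.


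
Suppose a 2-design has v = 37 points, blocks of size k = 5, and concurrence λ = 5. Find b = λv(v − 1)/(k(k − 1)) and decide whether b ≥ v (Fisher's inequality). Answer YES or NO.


b = λv(v − 1)/(k(k − 1)) = 5·37·36/(5·4) = 6660/20 = 333.
Compare with v = 37: b ≥ v, so Fisher's inequality holds.

YES


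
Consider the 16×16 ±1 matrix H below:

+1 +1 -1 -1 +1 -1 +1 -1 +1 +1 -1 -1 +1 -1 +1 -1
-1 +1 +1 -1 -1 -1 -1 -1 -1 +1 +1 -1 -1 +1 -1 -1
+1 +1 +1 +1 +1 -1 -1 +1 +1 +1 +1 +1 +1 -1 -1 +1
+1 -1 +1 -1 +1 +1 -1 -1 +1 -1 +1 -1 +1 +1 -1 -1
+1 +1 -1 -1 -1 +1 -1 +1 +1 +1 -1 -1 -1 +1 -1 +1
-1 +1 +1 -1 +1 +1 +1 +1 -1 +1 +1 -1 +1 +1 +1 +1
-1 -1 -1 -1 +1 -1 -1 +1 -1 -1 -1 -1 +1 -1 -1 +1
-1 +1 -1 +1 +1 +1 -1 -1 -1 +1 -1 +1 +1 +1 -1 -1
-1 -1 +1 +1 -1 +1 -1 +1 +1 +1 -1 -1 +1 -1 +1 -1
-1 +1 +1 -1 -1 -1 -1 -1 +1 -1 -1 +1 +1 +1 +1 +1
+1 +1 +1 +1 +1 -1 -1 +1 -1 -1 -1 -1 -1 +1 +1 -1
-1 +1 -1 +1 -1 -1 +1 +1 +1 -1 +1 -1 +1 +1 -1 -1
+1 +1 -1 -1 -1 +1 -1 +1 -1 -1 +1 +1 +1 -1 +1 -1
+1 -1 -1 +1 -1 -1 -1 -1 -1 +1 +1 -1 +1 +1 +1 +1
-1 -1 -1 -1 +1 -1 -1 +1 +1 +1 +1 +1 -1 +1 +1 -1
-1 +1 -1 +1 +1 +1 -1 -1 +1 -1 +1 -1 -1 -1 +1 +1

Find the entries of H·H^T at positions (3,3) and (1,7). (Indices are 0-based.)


Row 1 of H: [-1, 1, 1, -1, -1, -1, -1, -1, -1, 1, 1, -1, -1, 1, -1, -1].
Row 3 of H: [1, -1, 1, -1, 1, 1, -1, -1, 1, -1, 1, -1, 1, 1, -1, -1].
Row 7 of H: [-1, 1, -1, 1, 1, 1, -1, -1, -1, 1, -1, 1, 1, 1, -1, -1].
(H·H^T)[3][3] = Σ_j H[3][j]·H[3][j] = (1)² + (-1)² + (1)² + (-1)² + (1)² + (1)² + (-1)² + (-1)² + (1)² + (-1)² + (1)² + (-1)² + (1)² + (1)² + (-1)² + (-1)² = 1 + 1 + 1 + 1 + 1 + 1 + 1 + 1 + 1 + 1 + 1 + 1 + 1 + 1 + 1 + 1 = 16.
(H·H^T)[1][7] = Σ_j H[1][j]·H[7][j] = (-1)·(-1) + (1)·(1) + (1)·(-1) + (-1)·(1) + (-1)·(1) + (-1)·(1) + (-1)·(-1) + (-1)·(-1) + (-1)·(-1) + (1)·(1) + (1)·(-1) + (-1)·(1) + (-1)·(1) + (1)·(1) + (-1)·(-1) + (-1)·(-1) = 1 + 1 + -1 + -1 + -1 + -1 + 1 + 1 + 1 + 1 + -1 + -1 + -1 + 1 + 1 + 1 = 2.
Rows 1 and 7 are not orthogonal (dot product = 2 ≠ 0), so H is not a Hadamard matrix.

(3,3) entry = 16; (1,7) entry = 2.


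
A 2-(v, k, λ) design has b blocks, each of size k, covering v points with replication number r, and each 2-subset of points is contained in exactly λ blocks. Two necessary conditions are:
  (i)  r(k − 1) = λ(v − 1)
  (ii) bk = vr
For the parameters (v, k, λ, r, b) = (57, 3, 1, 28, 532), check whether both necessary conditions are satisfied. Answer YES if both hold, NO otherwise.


Condition (i): r(k − 1) = 28·2 = 56; λ(v − 1) = 1·56 = 56. Match? YES.
Condition (ii): bk = 532·3 = 1596; vr = 57·28 = 1596. Match? YES.
Both conditions hold? YES.

YES


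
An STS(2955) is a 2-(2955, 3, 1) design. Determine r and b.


An STS(v) is a 2-(v, 3, 1) BIBD: block size k = 3, λ = 1.
Replication: r(k − 1) = λ(v − 1) ⇒ r·2 = 2955 − 1 = 2954 ⇒ r = 1477.
Block count: bk = vr ⇒ b·3 = 2955·1477 = 4364535 ⇒ b = 1454845.
(Check via b = v(v − 1)/6 = 2955·2954/6 = 8729070/6 = 1454845.)

r = 1477, b = 1454845.


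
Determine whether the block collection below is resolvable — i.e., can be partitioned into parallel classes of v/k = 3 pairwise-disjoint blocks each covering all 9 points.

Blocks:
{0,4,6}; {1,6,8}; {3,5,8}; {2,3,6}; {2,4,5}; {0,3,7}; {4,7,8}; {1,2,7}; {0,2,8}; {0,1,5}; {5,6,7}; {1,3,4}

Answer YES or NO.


v = 9, block size k = 3, number of blocks = 12.
For resolvability, blocks must partition into parallel classes of size v/k = 3.
Total blocks must therefore be a multiple of 3: 12 = 3·4 + 0 ⇒ divisible ✓.
Greedy packing gives 4 candidate class(es). Each should be a full parallel class (size 3, covers all 9 points).
  Class 1 (3 blocks): {0,4,6}; {3,5,8}; {1,2,7}. Points covered: [0, 1, 2, 3, 4, 5, 6, 7, 8].
  Class 2 (3 blocks): {1,6,8}; {2,4,5}; {0,3,7}. Points covered: [0, 1, 2, 3, 4, 5, 6, 7, 8].
  Class 3 (3 blocks): {2,3,6}; {4,7,8}; {0,1,5}. Points covered: [0, 1, 2, 3, 4, 5, 6, 7, 8].
  Class 4 (3 blocks): {0,2,8}; {5,6,7}; {1,3,4}. Points covered: [0, 1, 2, 3, 4, 5, 6, 7, 8].
All classes full (size 3)? YES. All classes cover every point? YES.
Resolvable? YES.

YES


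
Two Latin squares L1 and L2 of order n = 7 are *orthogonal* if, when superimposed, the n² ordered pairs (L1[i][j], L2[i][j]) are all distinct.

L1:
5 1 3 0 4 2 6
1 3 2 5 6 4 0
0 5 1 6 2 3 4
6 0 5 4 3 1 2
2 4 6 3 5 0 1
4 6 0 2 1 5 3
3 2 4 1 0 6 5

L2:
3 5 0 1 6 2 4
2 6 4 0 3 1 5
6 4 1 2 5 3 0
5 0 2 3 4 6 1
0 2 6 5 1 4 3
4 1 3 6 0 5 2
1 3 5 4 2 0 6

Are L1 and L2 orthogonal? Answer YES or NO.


Form the n² = 49 superimposed pairs (L1[i][j], L2[i][j]), row by row (rows and columns indexed from 0):
row 0: (5,3) (1,5) (3,0) (0,1) (4,6) (2,2) (6,4)
row 1: (1,2) (3,6) (2,4) (5,0) (6,3) (4,1) (0,5)
row 2: (0,6) (5,4) (1,1) (6,2) (2,5) (3,3) (4,0)
row 3: (6,5) (0,0) (5,2) (4,3) (3,4) (1,6) (2,1)
row 4: (2,0) (4,2) (6,6) (3,5) (5,1) (0,4) (1,3)
row 5: (4,4) (6,1) (0,3) (2,6) (1,0) (5,5) (3,2)
row 6: (3,1) (2,3) (4,5) (1,4) (0,2) (6,0) (5,6)
Orthogonality requires all 49 pairs distinct.
Check by first coordinate: for each symbol s of L1, list the L2 entries in the n cells where L1 = s; they must all differ.
  L1 = 0: L2 entries (in reading order) 1, 5, 6, 0, 4, 3, 2 — all 7 distinct ✓
  L1 = 1: L2 entries (in reading order) 5, 2, 1, 6, 3, 0, 4 — all 7 distinct ✓
  L1 = 2: L2 entries (in reading order) 2, 4, 5, 1, 0, 6, 3 — all 7 distinct ✓
  L1 = 3: L2 entries (in reading order) 0, 6, 3, 4, 5, 2, 1 — all 7 distinct ✓
  L1 = 4: L2 entries (in reading order) 6, 1, 0, 3, 2, 4, 5 — all 7 distinct ✓
  L1 = 5: L2 entries (in reading order) 3, 0, 4, 2, 1, 5, 6 — all 7 distinct ✓
  L1 = 6: L2 entries (in reading order) 4, 3, 2, 5, 6, 1, 0 — all 7 distinct ✓
Every symbol of L1 meets every symbol of L2 exactly once, so all 49 pairs are distinct (49 of 49).
Conclusion: YES.

YES
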